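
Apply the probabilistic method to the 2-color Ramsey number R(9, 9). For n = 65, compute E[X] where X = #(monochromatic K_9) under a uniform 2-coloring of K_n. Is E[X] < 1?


E[X] = C(65, 9) · 2^{1 − 36} = 31966749880 · 2^{−35} = 31966749880/34359738368.
As a reduced fraction: E[X] = 3995843735/4294967296 ≈ 0.930.
Is E[X] < 1? YES.
Since E[X] < 1, there exists a 2-coloring of K_{65} with no monochromatic K_9; hence R(9, 9) > 65.

E[X] = 3995843735/4294967296 ≈ 0.930; E[X] < 1, so R(9, 9) > 65.


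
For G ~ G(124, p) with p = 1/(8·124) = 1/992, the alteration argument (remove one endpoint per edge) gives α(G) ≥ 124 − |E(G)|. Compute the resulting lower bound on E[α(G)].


E[|E(G)|] = C(124, 2)·p = 7626 · (1/992) = 123/16.
E[α(G)] ≥ n − E[|E(G)|] = 124 − 123/16 = 1861/16.
Numerically: ≈ 116.312500.
(This is only a lower bound; the true E[α(G)] may be larger.)

E[α(G)] ≥ 1861/16 ≈ 116.312500.


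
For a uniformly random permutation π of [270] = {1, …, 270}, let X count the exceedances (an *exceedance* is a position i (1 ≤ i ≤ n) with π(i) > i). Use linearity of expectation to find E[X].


Write X = Σ_{i=1}^{270} X_i, where X_i = 1_{π(i) > i}.
For each fixed i, π(i) is uniform over {1, …, 270} (marginal of a uniform permutation), so P[π(i) > i] = (n − i)/n. Summing: Σ_{i=1}^{270} (n − i)/n = (0 + 1 + … + 269)/270 = 270(270 − 1)/(2·270) = (270 − 1)/2.
Hence E[X] = Σ_{i=1}^{270} (270 − i)/270 = 269/2 ≈ 134.500.

E[X] = 269/2 = 134.500.


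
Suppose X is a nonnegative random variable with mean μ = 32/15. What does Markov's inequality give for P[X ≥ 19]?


μ = E[X] = 32/15, a = 19.
Markov: P[X ≥ 19] ≤ μ/a = (32/15)/19 = 32/285.
Numerically: ≈ 0.112281.
(Since a = 19 > μ = 2.133333, the bound 32/285 is < 1 and informative.)

P[X ≥ 19] ≤ 32/285 ≈ 0.112281.


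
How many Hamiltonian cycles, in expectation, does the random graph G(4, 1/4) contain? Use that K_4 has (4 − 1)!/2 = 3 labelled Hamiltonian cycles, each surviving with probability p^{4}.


K_4 has (4 − 1)!/2 = 3 labelled Hamiltonian cycles.
For each such Hamiltonian cycle H, let X_H = 1 if all 4 edges of H are present in G. Then P[X_H = 1] = p^{4} = (1/4)^{4} = 1/256.
By linearity: E[X] = Σ_H E[X_H] = 3 · p^{4} = 3 · 1/256 = 3/256.
Numerically: E[X] ≈ 0.01172.

E[X] = 3 · (1/4)^{4} = 3/256 ≈ 0.01172.


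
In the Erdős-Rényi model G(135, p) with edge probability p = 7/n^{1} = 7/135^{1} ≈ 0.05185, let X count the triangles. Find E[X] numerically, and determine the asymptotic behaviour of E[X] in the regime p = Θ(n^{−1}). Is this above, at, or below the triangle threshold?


Number of potential triangles: C(135, 3) = 400995.
Each occurs with probability p³ ≈ (0.05185)³ ≈ 1.394096e-04.
By linearity: E[X] = C(135, 3)·p³ ≈ 400995 · 1.394096e-04 ≈ 55.9026.
Here α = 1, so p = 7/n is exactly at the triangle threshold p ~ 1/n. Asymptotically E[X] → c³/6 = 7³/6 = 343/6 ≈ 57.1667, a bounded constant. In this regime the triangle count is asymptotically Poisson(c³/6).

E[X] ≈ 55.9026; in regime p = Θ(1/n^{1}) E[X] stays bounded (at the triangle threshold p ~ 1/n).


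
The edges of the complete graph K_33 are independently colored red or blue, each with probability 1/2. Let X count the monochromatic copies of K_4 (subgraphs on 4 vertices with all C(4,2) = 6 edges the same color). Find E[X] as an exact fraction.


Let X = Σ_S X_S over the C(33, 4) = 40920 subsets S of size 4, where X_S = 1 if the K_4 on S is monochromatic.
For a fixed S, the K_4 on S has C(4, 2) = 6 edges. P[all 6 edges red] = (1/2)^6, and likewise for blue, so P[monochromatic] = 2·(1/2)^6 = 2^{1 − 6} = 1/32.
By linearity: E[X] = C(33, 4) · 2^{1 − 6} = 40920 · 1/32 = 5115/4.
Numerically: E[X] ≈ 1278.75000.

E[X] = C(33,4)·2^(1−C(4,2)) = 5115/4 ≈ 1278.75000.


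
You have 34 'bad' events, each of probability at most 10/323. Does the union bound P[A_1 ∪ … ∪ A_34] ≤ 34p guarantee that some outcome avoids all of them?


Union bound: P[∪_{i=1}^{34} A_i] ≤ Σ_i P[A_i] ≤ 34·p = 34·(10/323) = 20/19.
Numerically: 20/19 ≈ 1.0526316.
Is 20/19 < 1? NO.
Since the bound 20/19 is ≥ 1, the union bound is uninformative here; it does NOT by itself certify existence.

34·p = 20/19 ≈ 1.0526316; existence NOT certified by the union bound.


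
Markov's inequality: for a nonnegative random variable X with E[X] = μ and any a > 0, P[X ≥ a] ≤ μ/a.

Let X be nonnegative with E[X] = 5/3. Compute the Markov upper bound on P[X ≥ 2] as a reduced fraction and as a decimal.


μ = E[X] = 5/3, a = 2.
Markov: P[X ≥ 2] ≤ μ/a = (5/3)/2 = 5/6.
Numerically: ≈ 0.833333.
(Since a = 2 > μ = 1.666667, the bound 5/6 is < 1 and informative.)

P[X ≥ 2] ≤ 5/6 ≈ 0.833333.


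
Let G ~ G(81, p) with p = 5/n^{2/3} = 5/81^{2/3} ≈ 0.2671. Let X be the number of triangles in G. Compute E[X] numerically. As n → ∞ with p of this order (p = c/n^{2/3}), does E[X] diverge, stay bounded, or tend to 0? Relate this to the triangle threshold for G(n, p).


Number of potential triangles: C(81, 3) = 85320.
Each occurs with probability p³ ≈ (0.2671)³ ≈ 1.905197e-02.
By linearity: E[X] = C(81, 3)·p³ ≈ 85320 · 1.905197e-02 ≈ 1625.5144.
Since α = 2/3 < 1, p = c/n^{2/3} ≫ 1/n is above the triangle threshold p ~ 1/n. Asymptotically E[X] ~ (c³/6)·n^{3(1−α)} = (5³/6)·n^{1} → ∞; triangles are abundant w.h.p.

E[X] ≈ 1625.5144; in regime p = Θ(1/n^{2/3}) E[X] diverges (above the triangle threshold p ~ 1/n).


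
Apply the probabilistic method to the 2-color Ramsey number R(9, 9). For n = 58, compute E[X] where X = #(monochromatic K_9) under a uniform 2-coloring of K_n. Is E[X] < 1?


E[X] = C(58, 9) · 2^{1 − 36} = 10648873950 · 2^{−35} = 10648873950/34359738368.
As a reduced fraction: E[X] = 5324436975/17179869184 ≈ 0.309923.
Is E[X] < 1? YES.
Since E[X] < 1, there exists a 2-coloring of K_{58} with no monochromatic K_9; hence R(9, 9) > 58.

E[X] = 5324436975/17179869184 ≈ 0.309923; E[X] < 1, so R(9, 9) > 58.


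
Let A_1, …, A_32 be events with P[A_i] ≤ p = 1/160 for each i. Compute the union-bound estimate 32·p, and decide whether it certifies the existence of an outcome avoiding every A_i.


Union bound: P[∪_{i=1}^{32} A_i] ≤ Σ_i P[A_i] ≤ 32·p = 32·(1/160) = 1/5.
Numerically: 1/5 ≈ 0.200000.
Is 1/5 < 1? YES.
Since P[∪ A_i] ≤ 1/5 < 1, the complement has P[∩ A_i^c] ≥ 1 − 1/5 = 4/5 > 0, so some outcome avoids every A_i.

32·p = 1/5 ≈ 0.200000; existence CERTIFIED by the union bound.


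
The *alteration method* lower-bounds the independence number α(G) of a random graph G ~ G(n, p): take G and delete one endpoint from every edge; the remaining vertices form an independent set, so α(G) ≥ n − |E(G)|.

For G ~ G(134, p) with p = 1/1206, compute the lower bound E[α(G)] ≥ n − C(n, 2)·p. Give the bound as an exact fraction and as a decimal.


E[|E(G)|] = C(134, 2)·p = 8911 · (1/1206) = 133/18.
E[α(G)] ≥ n − E[|E(G)|] = 134 − 133/18 = 2279/18.
Numerically: ≈ 126.611111.
(This is only a lower bound; the true E[α(G)] may be larger.)

E[α(G)] ≥ 2279/18 ≈ 126.611111.


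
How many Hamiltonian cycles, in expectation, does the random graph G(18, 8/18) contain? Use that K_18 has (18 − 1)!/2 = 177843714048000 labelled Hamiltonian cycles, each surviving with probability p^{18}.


K_18 has (18 − 1)!/2 = 177843714048000 labelled Hamiltonian cycles.
For each such Hamiltonian cycle H, let X_H = 1 if all 18 edges of H are present in G. Then P[X_H = 1] = p^{18} = (4/9)^{18} = 68719476736/150094635296999121.
Summing the indicators: E[X] = Σ_H E[X_H] = 177843714048000 · p^{18} = 177843714048000 · 68719476736/150094635296999121 = 16764508875398316032000/205891132094649.
Numerically: E[X] ≈ 8.142e+07.

E[X] = 177843714048000 · (4/9)^{18} = 16764508875398316032000/205891132094649 ≈ 8.142e+07.


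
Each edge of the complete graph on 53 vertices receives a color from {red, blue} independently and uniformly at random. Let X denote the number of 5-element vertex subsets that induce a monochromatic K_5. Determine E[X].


Let X = Σ_S X_S over the C(53, 5) = 2869685 subsets S of size 5, where X_S = 1 if the K_5 on S is monochromatic.
For a fixed S, the K_5 on S has C(5, 2) = 10 edges. P[all 10 edges red] = (1/2)^10, and likewise for blue, so P[monochromatic] = 2·(1/2)^10 = 2^{1 − 10} = 1/512.
By linearity of expectation: E[X] = C(53, 5) · 2^{1 − 10} = 2869685 · 1/512 = 2869685/512.
Numerically: E[X] ≈ 5604.8535.

E[X] = C(53,5)·2^(1−C(5,2)) = 2869685/512 ≈ 5604.8535.


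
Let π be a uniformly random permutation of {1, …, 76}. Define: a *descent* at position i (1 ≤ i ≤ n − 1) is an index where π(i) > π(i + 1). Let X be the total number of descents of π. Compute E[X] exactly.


Write X = Σ X_I over i = 1, …, 75, with X_I the indicator of one descent.
There are 75 indicators.
For each fixed i, the pair (π(i), π(i+1)) is a uniformly random ordered pair of distinct values from {1, …, 76}; by symmetry P[π(i) > π(i+1)] = 1/2.
By linearity: E[X] = 75 · (1/2) = (76 − 1) · (1/2) = 75/2 ≈ 37.500.

E[X] = 75/2 = 37.500.


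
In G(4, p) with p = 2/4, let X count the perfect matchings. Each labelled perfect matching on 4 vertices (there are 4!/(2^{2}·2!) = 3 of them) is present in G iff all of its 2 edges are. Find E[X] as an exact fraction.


K_4 has 4!/(2^{2}·2!) = 3 labelled perfect matchings.
For each such perfect matching H, let X_H = 1 if all 2 edges of H are present in G. Then P[X_H = 1] = p^{2} = (1/2)^{2} = 1/4.
By linearity: E[X] = Σ_H E[X_H] = 3 · p^{2} = 3 · 1/4 = 3/4.
Numerically: E[X] ≈ 0.75.

E[X] = 3 · (1/2)^{2} = 3/4 ≈ 0.75.


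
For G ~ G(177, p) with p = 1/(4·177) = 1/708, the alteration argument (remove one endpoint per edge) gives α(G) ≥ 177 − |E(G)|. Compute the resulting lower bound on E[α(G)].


E[|E(G)|] = C(177, 2)·p = 15576 · (1/708) = 22.
E[α(G)] ≥ n − E[|E(G)|] = 177 − 22 = 155.
Numerically: ≈ 155.00000.
(This is only a lower bound; the true E[α(G)] may be larger.)

E[α(G)] ≥ 155 ≈ 155.00000.


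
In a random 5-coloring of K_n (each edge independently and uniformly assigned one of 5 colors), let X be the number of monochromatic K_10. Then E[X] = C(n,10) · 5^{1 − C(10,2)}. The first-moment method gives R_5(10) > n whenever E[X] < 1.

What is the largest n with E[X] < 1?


We need C(n, 10) · 5^{1 − 45} < 1, i.e. C(n, 10) < 5^{45 − 1} = 5684341886080801486968994140625.
Check values of n near the boundary:
  n = 5390: C(5390, 10) = 5655833965919099070255434039753; 5655833965919099070255434039753 < 5684341886080801486968994140625? YES
  n = 5391: C(5391, 10) = 5666344714787188828795213697883; 5666344714787188828795213697883 < 5684341886080801486968994140625? YES
  n = 5392: C(5392, 10) = 5676873040158402483252283957448; 5676873040158402483252283957448 < 5684341886080801486968994140625? YES
  n = 5393: C(5393, 10) = 5687418968154238267170642278008; 5687418968154238267170642278008 < 5684341886080801486968994140625? NO
  n = 5394: C(5394, 10) = 5697982524930156243149785372878; 5697982524930156243149785372878 < 5684341886080801486968994140625? NO
  n = 5395: C(5395, 10) = 5708563736675616143322765475706; 5708563736675616143322765475706 < 5684341886080801486968994140625? NO
The largest n with C(n, 10) < 5684341886080801486968994140625 is n = 5392 (where E[X] = 5676873040158402483252283957448/5684341886080801486968994140625 ≈ 0.9987). Hence R_5(10) > 5392, i.e. R_5(10) ≥ 5393.

Largest n = 5392; hence R_5(10) > 5392.


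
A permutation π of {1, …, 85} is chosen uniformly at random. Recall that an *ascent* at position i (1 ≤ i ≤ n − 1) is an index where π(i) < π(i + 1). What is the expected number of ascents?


Write X = Σ X_I over i = 1, …, 84, with X_I the indicator of one ascent.
There are 84 indicators.
For each fixed i, the pair (π(i), π(i+1)) is a uniformly random ordered pair of distinct values from {1, …, 85}; by symmetry P[π(i) < π(i+1)] = 1/2.
By linearity: E[X] = 84 · (1/2) = (85 − 1) · (1/2) = 42 ≈ 42.000.

E[X] = 42 = 42.000.


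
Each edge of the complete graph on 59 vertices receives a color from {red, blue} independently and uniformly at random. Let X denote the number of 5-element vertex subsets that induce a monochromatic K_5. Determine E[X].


Let X = Σ_S X_S over the C(59, 5) = 5006386 subsets S of size 5, where X_S = 1 if the K_5 on S is monochromatic.
For a fixed S, the K_5 on S has C(5, 2) = 10 edges. P[all 10 edges red] = (1/2)^10, and likewise for blue, so P[monochromatic] = 2·(1/2)^10 = 2^{1 − 10} = 1/512.
Summing: E[X] = C(59, 5) · 2^{1 − 10} = 5006386 · 1/512 = 2503193/256.
Numerically: E[X] ≈ 9778.098.

E[X] = C(59,5)·2^(1−C(5,2)) = 2503193/256 ≈ 9778.098.


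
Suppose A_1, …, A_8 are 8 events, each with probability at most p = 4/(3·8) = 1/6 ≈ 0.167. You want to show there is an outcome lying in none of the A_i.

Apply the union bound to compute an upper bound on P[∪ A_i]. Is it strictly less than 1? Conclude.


Union bound: P[∪_{i=1}^{8} A_i] ≤ Σ_i P[A_i] ≤ 8·p = 8·(1/6) = 4/3.
Numerically: 4/3 ≈ 1.333.
Is 4/3 < 1? NO.
Since the bound 4/3 is ≥ 1, the union bound is uninformative here; it does NOT by itself certify existence.

8·p = 4/3 ≈ 1.333; existence NOT certified by the union bound.


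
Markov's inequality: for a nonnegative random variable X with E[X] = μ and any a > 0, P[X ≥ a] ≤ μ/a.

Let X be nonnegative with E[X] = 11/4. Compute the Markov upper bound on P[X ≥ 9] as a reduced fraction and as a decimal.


μ = E[X] = 11/4, a = 9.
Markov: P[X ≥ 9] ≤ μ/a = (11/4)/9 = 11/36.
Numerically: ≈ 0.30556.
(Since a = 9 > μ = 2.75000, the bound 11/36 is < 1 and informative.)

P[X ≥ 9] ≤ 11/36 ≈ 0.30556.


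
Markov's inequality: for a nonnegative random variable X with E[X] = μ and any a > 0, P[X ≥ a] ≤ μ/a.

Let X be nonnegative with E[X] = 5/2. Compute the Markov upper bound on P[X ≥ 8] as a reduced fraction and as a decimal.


μ = E[X] = 5/2, a = 8.
Markov: P[X ≥ 8] ≤ μ/a = (5/2)/8 = 5/16.
Numerically: ≈ 0.3125.
(Since a = 8 > μ = 2.5000, the bound 5/16 is < 1 and informative.)

P[X ≥ 8] ≤ 5/16 ≈ 0.3125.


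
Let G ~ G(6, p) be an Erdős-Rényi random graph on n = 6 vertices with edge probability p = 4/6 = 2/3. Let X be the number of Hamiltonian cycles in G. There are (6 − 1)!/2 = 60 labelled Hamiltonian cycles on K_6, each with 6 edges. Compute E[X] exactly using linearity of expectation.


K_6 has (6 − 1)!/2 = 60 labelled Hamiltonian cycles.
For each such Hamiltonian cycle H, let X_H = 1 if all 6 edges of H are present in G. Then P[X_H = 1] = p^{6} = (2/3)^{6} = 64/729.
By linearity: E[X] = Σ_H E[X_H] = 60 · p^{6} = 60 · 64/729 = 1280/243.
Numerically: E[X] ≈ 5.27.

E[X] = 60 · (2/3)^{6} = 1280/243 ≈ 5.27.


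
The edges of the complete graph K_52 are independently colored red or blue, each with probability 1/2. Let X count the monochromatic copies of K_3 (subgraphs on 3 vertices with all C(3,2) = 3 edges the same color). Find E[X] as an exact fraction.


Let X = Σ_S X_S over the C(52, 3) = 22100 subsets S of size 3, where X_S = 1 if the K_3 on S is monochromatic.
For a fixed S, the K_3 on S has C(3, 2) = 3 edges. P[all 3 edges red] = (1/2)^3, and likewise for blue, so P[monochromatic] = 2·(1/2)^3 = 2^{1 − 3} = 1/4.
By linearity of expectation: E[X] = C(52, 3) · 2^{1 − 3} = 22100 · 1/4 = 5525.
Numerically: E[X] ≈ 5525.000000.

E[X] = C(52,3)·2^(1−C(3,2)) = 5525 ≈ 5525.000000.


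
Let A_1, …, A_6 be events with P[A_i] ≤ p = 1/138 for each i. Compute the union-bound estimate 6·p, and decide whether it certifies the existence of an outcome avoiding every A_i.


Union bound: P[∪_{i=1}^{6} A_i] ≤ Σ_i P[A_i] ≤ 6·p = 6·(1/138) = 1/23.
Numerically: 1/23 ≈ 0.043478.
Is 1/23 < 1? YES.
Since P[∪ A_i] ≤ 1/23 < 1, the complement has P[∩ A_i^c] ≥ 1 − 1/23 = 22/23 > 0, so some outcome avoids every A_i.

6·p = 1/23 ≈ 0.043478; existence CERTIFIED by the union bound.


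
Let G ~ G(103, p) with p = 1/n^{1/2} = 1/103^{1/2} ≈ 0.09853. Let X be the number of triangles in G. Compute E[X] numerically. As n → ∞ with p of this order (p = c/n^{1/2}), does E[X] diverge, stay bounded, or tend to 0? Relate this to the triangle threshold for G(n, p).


Number of potential triangles: C(103, 3) = 176851.
Each occurs with probability p³ ≈ (0.09853)³ ≈ 9.566304e-04.
By linearity: E[X] = C(103, 3)·p³ ≈ 176851 · 9.566304e-04 ≈ 169.1810.
Since α = 1/2 < 1, p = c/n^{1/2} ≫ 1/n is above the triangle threshold p ~ 1/n. Asymptotically E[X] ~ (c³/6)·n^{3(1−α)} = (1³/6)·n^{1.5} → ∞; triangles are abundant w.h.p.

E[X] ≈ 169.1810; in regime p = Θ(1/n^{1/2}) E[X] diverges (above the triangle threshold p ~ 1/n).


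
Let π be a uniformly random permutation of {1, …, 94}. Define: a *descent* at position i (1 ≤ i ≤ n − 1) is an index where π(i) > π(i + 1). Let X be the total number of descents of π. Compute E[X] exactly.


Write X = Σ X_I over i = 1, …, 93, with X_I the indicator of one descent.
There are 93 indicators.
For each fixed i, the pair (π(i), π(i+1)) is a uniformly random ordered pair of distinct values from {1, …, 94}; by symmetry P[π(i) > π(i+1)] = 1/2.
By linearity: E[X] = 93 · (1/2) = (94 − 1) · (1/2) = 93/2 ≈ 46.50000.

E[X] = 93/2 = 46.50000.


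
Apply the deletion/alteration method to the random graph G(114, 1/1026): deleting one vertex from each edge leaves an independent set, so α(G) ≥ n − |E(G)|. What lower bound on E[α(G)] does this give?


E[|E(G)|] = C(114, 2)·p = 6441 · (1/1026) = 113/18.
E[α(G)] ≥ n − E[|E(G)|] = 114 − 113/18 = 1939/18.
Numerically: ≈ 107.722.
(This is only a lower bound; the true E[α(G)] may be larger.)

E[α(G)] ≥ 1939/18 ≈ 107.722.


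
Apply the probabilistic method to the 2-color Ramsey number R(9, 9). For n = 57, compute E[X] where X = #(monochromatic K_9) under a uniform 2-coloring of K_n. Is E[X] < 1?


E[X] = C(57, 9) · 2^{1 − 36} = 8996462475 · 2^{−35} = 8996462475/34359738368.
As a reduced fraction: E[X] = 8996462475/34359738368 ≈ 0.2618315.
Is E[X] < 1? YES.
Since E[X] < 1, there exists a 2-coloring of K_{57} with no monochromatic K_9; hence R(9, 9) > 57.

E[X] = 8996462475/34359738368 ≈ 0.2618315; E[X] < 1, so R(9, 9) > 57.


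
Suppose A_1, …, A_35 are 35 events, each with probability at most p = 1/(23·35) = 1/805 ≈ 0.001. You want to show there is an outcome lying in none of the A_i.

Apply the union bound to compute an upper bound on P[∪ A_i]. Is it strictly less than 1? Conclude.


Union bound: P[∪_{i=1}^{35} A_i] ≤ Σ_i P[A_i] ≤ 35·p = 35·(1/805) = 1/23.
Numerically: 1/23 ≈ 0.043.
Is 1/23 < 1? YES.
Since P[∪ A_i] ≤ 1/23 < 1, the complement has P[∩ A_i^c] ≥ 1 − 1/23 = 22/23 > 0, so some outcome avoids every A_i.

35·p = 1/23 ≈ 0.043; existence CERTIFIED by the union bound.


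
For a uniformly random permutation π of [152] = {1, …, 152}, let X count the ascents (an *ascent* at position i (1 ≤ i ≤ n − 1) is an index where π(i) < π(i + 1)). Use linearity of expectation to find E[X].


Write X = Σ X_I over i = 1, …, 151, with X_I the indicator of one ascent.
There are 151 indicators.
For each fixed i, the pair (π(i), π(i+1)) is a uniformly random ordered pair of distinct values from {1, …, 152}; by symmetry P[π(i) < π(i+1)] = 1/2.
By linearity: E[X] = 151 · (1/2) = (152 − 1) · (1/2) = 151/2 ≈ 75.5000.

E[X] = 151/2 = 75.5000.


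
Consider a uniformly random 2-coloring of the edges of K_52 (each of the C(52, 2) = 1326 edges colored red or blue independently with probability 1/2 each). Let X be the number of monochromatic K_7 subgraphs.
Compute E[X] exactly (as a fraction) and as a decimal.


Let X = Σ_S X_S over the C(52, 7) = 133784560 subsets S of size 7, where X_S = 1 if the K_7 on S is monochromatic.
For a fixed S, the K_7 on S has C(7, 2) = 21 edges. P[all 21 edges red] = (1/2)^21, and likewise for blue, so P[monochromatic] = 2·(1/2)^21 = 2^{1 − 21} = 1/1048576.
By linearity: E[X] = C(52, 7) · 2^{1 − 21} = 133784560 · 1/1048576 = 8361535/65536.
Numerically: E[X] ≈ 127.587.

E[X] = C(52,7)·2^(1−C(7,2)) = 8361535/65536 ≈ 127.587.


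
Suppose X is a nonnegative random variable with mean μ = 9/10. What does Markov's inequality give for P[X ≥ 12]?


μ = E[X] = 9/10, a = 12.
Markov: P[X ≥ 12] ≤ μ/a = (9/10)/12 = 3/40.
Numerically: ≈ 0.07500.
(Since a = 12 > μ = 0.90000, the bound 3/40 is < 1 and informative.)

P[X ≥ 12] ≤ 3/40 ≈ 0.07500.


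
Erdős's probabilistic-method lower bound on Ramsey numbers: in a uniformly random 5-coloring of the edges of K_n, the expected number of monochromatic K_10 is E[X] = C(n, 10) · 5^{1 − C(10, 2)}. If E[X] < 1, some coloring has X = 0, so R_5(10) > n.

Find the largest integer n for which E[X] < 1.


We need C(n, 10) · 5^{1 − 45} < 1, i.e. C(n, 10) < 5^{45 − 1} = 5684341886080801486968994140625.
Check values of n near the boundary:
  n = 5387: C(5387, 10) = 5624406917627224603154306376491; 5624406917627224603154306376491 < 5684341886080801486968994140625? YES
  n = 5388: C(5388, 10) = 5634865093375880654852250419586; 5634865093375880654852250419586 < 5684341886080801486968994140625? YES
  n = 5389: C(5389, 10) = 5645340767466558997768874792926; 5645340767466558997768874792926 < 5684341886080801486968994140625? YES
  n = 5390: C(5390, 10) = 5655833965919099070255434039753; 5655833965919099070255434039753 < 5684341886080801486968994140625? YES
  n = 5391: C(5391, 10) = 5666344714787188828795213697883; 5666344714787188828795213697883 < 5684341886080801486968994140625? YES
  n = 5392: C(5392, 10) = 5676873040158402483252283957448; 5676873040158402483252283957448 < 5684341886080801486968994140625? YES
  n = 5393: C(5393, 10) = 5687418968154238267170642278008; 5687418968154238267170642278008 < 5684341886080801486968994140625? NO
The largest n with C(n, 10) < 5684341886080801486968994140625 is n = 5392 (where E[X] = 5676873040158402483252283957448/5684341886080801486968994140625 ≈ 0.998686). Hence R_5(10) > 5392, i.e. R_5(10) ≥ 5393.

Largest n = 5392; hence R_5(10) > 5392.


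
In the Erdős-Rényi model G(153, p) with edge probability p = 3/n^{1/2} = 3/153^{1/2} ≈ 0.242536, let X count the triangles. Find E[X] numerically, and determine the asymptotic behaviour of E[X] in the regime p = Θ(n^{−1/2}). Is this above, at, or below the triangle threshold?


Number of potential triangles: C(153, 3) = 585276.
Each occurs with probability p³ ≈ (0.242536)³ ≈ 1.42668015e-02.
By linearity: E[X] = C(153, 3)·p³ ≈ 585276 · 1.42668015e-02 ≈ 8350.016499.
Since α = 1/2 < 1, p = c/n^{1/2} ≫ 1/n is above the triangle threshold p ~ 1/n. Asymptotically E[X] ~ (c³/6)·n^{3(1−α)} = (3³/6)·n^{1.5} → ∞; triangles are abundant w.h.p.

E[X] ≈ 8350.016499; in regime p = Θ(1/n^{1/2}) E[X] diverges (above the triangle threshold p ~ 1/n).


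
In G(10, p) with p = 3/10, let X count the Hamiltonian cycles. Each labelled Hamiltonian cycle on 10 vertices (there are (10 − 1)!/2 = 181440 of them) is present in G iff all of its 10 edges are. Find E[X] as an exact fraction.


K_10 has (10 − 1)!/2 = 181440 labelled Hamiltonian cycles.
For each such Hamiltonian cycle H, let X_H = 1 if all 10 edges of H are present in G. Then P[X_H = 1] = p^{10} = (3/10)^{10} = 59049/10000000000.
By linearity of expectation: E[X] = Σ_H E[X_H] = 181440 · p^{10} = 181440 · 59049/10000000000 = 33480783/31250000.
Numerically: E[X] ≈ 1.07.

E[X] = 181440 · (3/10)^{10} = 33480783/31250000 ≈ 1.07.


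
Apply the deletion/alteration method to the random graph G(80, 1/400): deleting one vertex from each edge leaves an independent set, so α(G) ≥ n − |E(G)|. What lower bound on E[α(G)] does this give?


E[|E(G)|] = C(80, 2)·p = 3160 · (1/400) = 79/10.
E[α(G)] ≥ n − E[|E(G)|] = 80 − 79/10 = 721/10.
Numerically: ≈ 72.100000.
(This is only a lower bound; the true E[α(G)] may be larger.)

E[α(G)] ≥ 721/10 ≈ 72.100000.


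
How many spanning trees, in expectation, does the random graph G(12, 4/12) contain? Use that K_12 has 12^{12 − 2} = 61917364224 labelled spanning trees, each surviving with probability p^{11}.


K_12 has 12^{12 − 2} = 61917364224 labelled spanning trees.
For each such spanning tree H, let X_H = 1 if all 11 edges of H are present in G. Then P[X_H = 1] = p^{11} = (1/3)^{11} = 1/177147.
By linearity of expectation: E[X] = Σ_H E[X_H] = 61917364224 · p^{11} = 61917364224 · 1/177147 = 1048576/3.
Numerically: E[X] ≈ 3.4953e+05.

E[X] = 61917364224 · (1/3)^{11} = 1048576/3 ≈ 3.4953e+05.


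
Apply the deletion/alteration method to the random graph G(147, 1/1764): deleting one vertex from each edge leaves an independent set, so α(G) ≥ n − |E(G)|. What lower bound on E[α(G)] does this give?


E[|E(G)|] = C(147, 2)·p = 10731 · (1/1764) = 73/12.
E[α(G)] ≥ n − E[|E(G)|] = 147 − 73/12 = 1691/12.
Numerically: ≈ 140.9167.
(This is only a lower bound; the true E[α(G)] may be larger.)

E[α(G)] ≥ 1691/12 ≈ 140.9167.


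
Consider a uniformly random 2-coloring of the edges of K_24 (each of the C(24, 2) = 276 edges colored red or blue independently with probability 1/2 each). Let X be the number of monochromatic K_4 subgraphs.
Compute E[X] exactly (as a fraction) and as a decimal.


Let X = Σ_S X_S over the C(24, 4) = 10626 subsets S of size 4, where X_S = 1 if the K_4 on S is monochromatic.
For a fixed S, the K_4 on S has C(4, 2) = 6 edges. P[all 6 edges red] = (1/2)^6, and likewise for blue, so P[monochromatic] = 2·(1/2)^6 = 2^{1 − 6} = 1/32.
Summing: E[X] = C(24, 4) · 2^{1 − 6} = 10626 · 1/32 = 5313/16.
Numerically: E[X] ≈ 332.062500.

E[X] = C(24,4)·2^(1−C(4,2)) = 5313/16 ≈ 332.062500.


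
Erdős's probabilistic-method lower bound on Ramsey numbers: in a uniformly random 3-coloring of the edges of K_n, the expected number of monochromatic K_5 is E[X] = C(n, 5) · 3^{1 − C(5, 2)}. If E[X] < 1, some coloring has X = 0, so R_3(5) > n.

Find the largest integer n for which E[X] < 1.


We need C(n, 5) · 3^{1 − 10} < 1, i.e. C(n, 5) < 3^{10 − 1} = 19683.
Check values of n near the boundary:
  n = 17: C(17, 5) = 6188; 6188 < 19683? YES
  n = 18: C(18, 5) = 8568; 8568 < 19683? YES
  n = 19: C(19, 5) = 11628; 11628 < 19683? YES
  n = 20: C(20, 5) = 15504; 15504 < 19683? YES
  n = 21: C(21, 5) = 20349; 20349 < 19683? NO
  n = 22: C(22, 5) = 26334; 26334 < 19683? NO
The largest n with C(n, 5) < 19683 is n = 20 (where E[X] = 5168/6561 ≈ 0.78768). Hence R_3(5) > 20, i.e. R_3(5) ≥ 21.

Largest n = 20; hence R_3(5) > 20.


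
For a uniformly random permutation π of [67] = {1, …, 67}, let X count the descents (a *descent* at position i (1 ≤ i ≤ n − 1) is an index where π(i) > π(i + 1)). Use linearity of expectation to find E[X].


Write X = Σ X_I over i = 1, …, 66, with X_I the indicator of one descent.
There are 66 indicators.
For each fixed i, the pair (π(i), π(i+1)) is a uniformly random ordered pair of distinct values from {1, …, 67}; by symmetry P[π(i) > π(i+1)] = 1/2.
By linearity: E[X] = 66 · (1/2) = (67 − 1) · (1/2) = 33 ≈ 33.00000.

E[X] = 33 = 33.00000.


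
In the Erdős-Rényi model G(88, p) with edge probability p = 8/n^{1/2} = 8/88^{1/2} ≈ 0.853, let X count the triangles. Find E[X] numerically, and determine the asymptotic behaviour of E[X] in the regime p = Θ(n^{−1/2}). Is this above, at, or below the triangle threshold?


Number of potential triangles: C(88, 3) = 109736.
Each occurs with probability p³ ≈ (0.853)³ ≈ 6.20220e-01.
By linearity: E[X] = C(88, 3)·p³ ≈ 109736 · 6.20220e-01 ≈ 68060.491.
Since α = 1/2 < 1, p = c/n^{1/2} ≫ 1/n is above the triangle threshold p ~ 1/n. Asymptotically E[X] ~ (c³/6)·n^{3(1−α)} = (8³/6)·n^{1.5} → ∞; triangles are abundant w.h.p.

E[X] ≈ 68060.491; in regime p = Θ(1/n^{1/2}) E[X] diverges (above the triangle threshold p ~ 1/n).


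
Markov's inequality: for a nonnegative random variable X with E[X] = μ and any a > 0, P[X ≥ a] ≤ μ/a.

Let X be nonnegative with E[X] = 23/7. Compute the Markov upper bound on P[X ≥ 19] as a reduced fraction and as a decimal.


μ = E[X] = 23/7, a = 19.
Markov: P[X ≥ 19] ≤ μ/a = (23/7)/19 = 23/133.
Numerically: ≈ 0.172932.
(Since a = 19 > μ = 3.285714, the bound 23/133 is < 1 and informative.)

P[X ≥ 19] ≤ 23/133 ≈ 0.172932.


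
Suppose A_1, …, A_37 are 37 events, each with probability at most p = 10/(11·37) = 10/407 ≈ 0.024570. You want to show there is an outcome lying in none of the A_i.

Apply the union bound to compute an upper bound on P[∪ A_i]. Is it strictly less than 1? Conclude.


Union bound: P[∪_{i=1}^{37} A_i] ≤ Σ_i P[A_i] ≤ 37·p = 37·(10/407) = 10/11.
Numerically: 10/11 ≈ 0.909091.
Is 10/11 < 1? YES.
Since P[∪ A_i] ≤ 10/11 < 1, the complement has P[∩ A_i^c] ≥ 1 − 10/11 = 1/11 > 0, so some outcome avoids every A_i.

37·p = 10/11 ≈ 0.909091; existence CERTIFIED by the union bound.


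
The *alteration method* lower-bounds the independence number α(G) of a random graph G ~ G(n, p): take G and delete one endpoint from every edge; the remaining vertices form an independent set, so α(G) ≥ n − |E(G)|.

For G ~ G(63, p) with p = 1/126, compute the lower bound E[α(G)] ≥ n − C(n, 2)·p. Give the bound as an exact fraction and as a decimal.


E[|E(G)|] = C(63, 2)·p = 1953 · (1/126) = 31/2.
E[α(G)] ≥ n − E[|E(G)|] = 63 − 31/2 = 95/2.
Numerically: ≈ 47.5000.
(This is only a lower bound; the true E[α(G)] may be larger.)

E[α(G)] ≥ 95/2 ≈ 47.5000.


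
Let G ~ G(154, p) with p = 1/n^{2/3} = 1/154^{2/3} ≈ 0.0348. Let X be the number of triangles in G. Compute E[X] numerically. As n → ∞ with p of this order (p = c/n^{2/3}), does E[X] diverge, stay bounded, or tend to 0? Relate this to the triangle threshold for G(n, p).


Number of potential triangles: C(154, 3) = 596904.
Each occurs with probability p³ ≈ (0.0348)³ ≈ 4.21656e-05.
By linearity: E[X] = C(154, 3)·p³ ≈ 596904 · 4.21656e-05 ≈ 25.169.
Since α = 2/3 < 1, p = c/n^{2/3} ≫ 1/n is above the triangle threshold p ~ 1/n. Asymptotically E[X] ~ (c³/6)·n^{3(1−α)} = (1³/6)·n^{1} → ∞; triangles are abundant w.h.p.

E[X] ≈ 25.169; in regime p = Θ(1/n^{2/3}) E[X] diverges (above the triangle threshold p ~ 1/n).


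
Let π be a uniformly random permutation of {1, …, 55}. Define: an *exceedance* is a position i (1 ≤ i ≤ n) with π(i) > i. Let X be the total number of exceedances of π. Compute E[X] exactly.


Write X = Σ_{i=1}^{55} X_i, where X_i = 1_{π(i) > i}.
For each fixed i, π(i) is uniform over {1, …, 55} (marginal of a uniform permutation), so P[π(i) > i] = (n − i)/n. Summing: Σ_{i=1}^{55} (n − i)/n = (0 + 1 + … + 54)/55 = 55(55 − 1)/(2·55) = (55 − 1)/2.
Hence E[X] = Σ_{i=1}^{55} (55 − i)/55 = 27 ≈ 27.000.

E[X] = 27 = 27.000.


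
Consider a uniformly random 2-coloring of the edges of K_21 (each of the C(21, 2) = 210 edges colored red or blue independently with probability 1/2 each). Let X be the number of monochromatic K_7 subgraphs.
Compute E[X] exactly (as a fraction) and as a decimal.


Let X = Σ_S X_S over the C(21, 7) = 116280 subsets S of size 7, where X_S = 1 if the K_7 on S is monochromatic.
For a fixed S, the K_7 on S has C(7, 2) = 21 edges. P[all 21 edges red] = (1/2)^21, and likewise for blue, so P[monochromatic] = 2·(1/2)^21 = 2^{1 − 21} = 1/1048576.
By linearity of expectation: E[X] = C(21, 7) · 2^{1 − 21} = 116280 · 1/1048576 = 14535/131072.
Numerically: E[X] ≈ 0.1109.

E[X] = C(21,7)·2^(1−C(7,2)) = 14535/131072 ≈ 0.1109.


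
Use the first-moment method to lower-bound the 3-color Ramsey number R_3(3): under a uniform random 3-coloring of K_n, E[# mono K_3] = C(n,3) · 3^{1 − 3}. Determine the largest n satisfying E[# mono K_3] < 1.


We need C(n, 3) · 3^{1 − 3} < 1, i.e. C(n, 3) < 3^{3 − 1} = 9.
Check values of n near the boundary:
  n = 3: C(3, 3) = 1; 1 < 9? YES
  n = 4: C(4, 3) = 4; 4 < 9? YES
  n = 5: C(5, 3) = 10; 10 < 9? NO
  n = 6: C(6, 3) = 20; 20 < 9? NO
The largest n with C(n, 3) < 9 is n = 4 (where E[X] = 4/9 ≈ 0.44444). Hence R_3(3) > 4, i.e. R_3(3) ≥ 5.

Largest n = 4; hence R_3(3) > 4.


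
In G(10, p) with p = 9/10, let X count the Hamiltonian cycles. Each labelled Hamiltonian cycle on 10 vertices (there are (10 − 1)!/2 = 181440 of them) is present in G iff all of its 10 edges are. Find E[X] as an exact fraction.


K_10 has (10 − 1)!/2 = 181440 labelled Hamiltonian cycles.
For each such Hamiltonian cycle H, let X_H = 1 if all 10 edges of H are present in G. Then P[X_H = 1] = p^{10} = (9/10)^{10} = 3486784401/10000000000.
Summing the indicators: E[X] = Σ_H E[X_H] = 181440 · p^{10} = 181440 · 3486784401/10000000000 = 1977006755367/31250000.
Numerically: E[X] ≈ 6.33e+04.

E[X] = 181440 · (9/10)^{10} = 1977006755367/31250000 ≈ 6.33e+04.


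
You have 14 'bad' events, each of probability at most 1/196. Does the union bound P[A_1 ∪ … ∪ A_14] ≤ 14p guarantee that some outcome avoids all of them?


Union bound: P[∪_{i=1}^{14} A_i] ≤ Σ_i P[A_i] ≤ 14·p = 14·(1/196) = 1/14.
Numerically: 1/14 ≈ 0.071.
Is 1/14 < 1? YES.
Since P[∪ A_i] ≤ 1/14 < 1, the complement has P[∩ A_i^c] ≥ 1 − 1/14 = 13/14 > 0, so some outcome avoids every A_i.

14·p = 1/14 ≈ 0.071; existence CERTIFIED by the union bound.


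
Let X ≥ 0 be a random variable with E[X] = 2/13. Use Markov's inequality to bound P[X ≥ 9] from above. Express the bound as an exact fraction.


μ = E[X] = 2/13, a = 9.
Markov: P[X ≥ 9] ≤ μ/a = (2/13)/9 = 2/117.
Numerically: ≈ 0.017094.
(Since a = 9 > μ = 0.153846, the bound 2/117 is < 1 and informative.)

P[X ≥ 9] ≤ 2/117 ≈ 0.017094.


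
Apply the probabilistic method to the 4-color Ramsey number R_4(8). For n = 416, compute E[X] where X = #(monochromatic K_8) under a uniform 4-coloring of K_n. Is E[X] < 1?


E[X] = C(416, 8) · 4^{1 − 28} = 20788229335792620 · 4^{−27} = 20788229335792620/18014398509481984.
As a reduced fraction: E[X] = 5197057333948155/4503599627370496 ≈ 1.153979.
Is E[X] < 1? NO.
Since E[X] ≥ 1, the first-moment bound is inconclusive at n = 416; it does NOT by itself certify R_4(8) > 416.

E[X] = 5197057333948155/4503599627370496 ≈ 1.153979; E[X] ≥ 1; first-moment method inconclusive here.


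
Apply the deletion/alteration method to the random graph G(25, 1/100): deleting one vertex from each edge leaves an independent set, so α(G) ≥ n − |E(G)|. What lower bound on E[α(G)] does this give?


E[|E(G)|] = C(25, 2)·p = 300 · (1/100) = 3.
E[α(G)] ≥ n − E[|E(G)|] = 25 − 3 = 22.
Numerically: ≈ 22.000000.
(This is only a lower bound; the true E[α(G)] may be larger.)

E[α(G)] ≥ 22 ≈ 22.000000.


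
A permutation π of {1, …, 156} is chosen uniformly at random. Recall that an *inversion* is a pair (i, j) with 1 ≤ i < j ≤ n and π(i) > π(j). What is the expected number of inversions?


Write X = Σ X_I over the C(156, 2) = 12090 pairs i < j, with X_I the indicator of one inversion.
There are 12090 indicators.
For each fixed pair i < j, the values π(i) and π(j) are two distinct elements of {1, …, 156} in uniformly random order; by symmetry P[π(i) > π(j)] = 1/2.
By linearity: E[X] = 12090 · (1/2) = C(156, 2) · (1/2) = 12090/2 = 6045 ≈ 6045.000.

E[X] = 6045 = 6045.000.


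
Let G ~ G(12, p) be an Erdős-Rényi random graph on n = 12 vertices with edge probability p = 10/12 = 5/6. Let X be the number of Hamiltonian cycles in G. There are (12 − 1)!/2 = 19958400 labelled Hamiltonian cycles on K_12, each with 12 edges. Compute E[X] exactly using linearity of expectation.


K_12 has (12 − 1)!/2 = 19958400 labelled Hamiltonian cycles.
For each such Hamiltonian cycle H, let X_H = 1 if all 12 edges of H are present in G. Then P[X_H = 1] = p^{12} = (5/6)^{12} = 244140625/2176782336.
By linearity: E[X] = Σ_H E[X_H] = 19958400 · p^{12} = 19958400 · 244140625/2176782336 = 469970703125/209952.
Numerically: E[X] ≈ 2.238e+06.

E[X] = 19958400 · (5/6)^{12} = 469970703125/209952 ≈ 2.238e+06.


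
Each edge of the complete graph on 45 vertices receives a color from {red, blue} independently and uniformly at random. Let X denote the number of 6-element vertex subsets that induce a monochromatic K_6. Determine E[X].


Let X = Σ_S X_S over the C(45, 6) = 8145060 subsets S of size 6, where X_S = 1 if the K_6 on S is monochromatic.
For a fixed S, the K_6 on S has C(6, 2) = 15 edges. P[all 15 edges red] = (1/2)^15, and likewise for blue, so P[monochromatic] = 2·(1/2)^15 = 2^{1 − 15} = 1/16384.
By linearity: E[X] = C(45, 6) · 2^{1 − 15} = 8145060 · 1/16384 = 2036265/4096.
Numerically: E[X] ≈ 497.135.

E[X] = C(45,6)·2^(1−C(6,2)) = 2036265/4096 ≈ 497.135.


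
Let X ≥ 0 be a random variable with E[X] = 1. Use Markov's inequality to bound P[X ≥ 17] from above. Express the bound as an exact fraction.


μ = E[X] = 1, a = 17.
Markov: P[X ≥ 17] ≤ μ/a = (1)/17 = 1/17.
Numerically: ≈ 0.0588.
(Since a = 17 > μ = 1.0000, the bound 1/17 is < 1 and informative.)

P[X ≥ 17] ≤ 1/17 ≈ 0.0588.


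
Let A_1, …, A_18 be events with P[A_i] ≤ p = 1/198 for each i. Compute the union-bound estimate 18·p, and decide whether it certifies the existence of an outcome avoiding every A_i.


Union bound: P[∪_{i=1}^{18} A_i] ≤ Σ_i P[A_i] ≤ 18·p = 18·(1/198) = 1/11.
Numerically: 1/11 ≈ 0.090909.
Is 1/11 < 1? YES.
Since P[∪ A_i] ≤ 1/11 < 1, the complement has P[∩ A_i^c] ≥ 1 − 1/11 = 10/11 > 0, so some outcome avoids every A_i.

18·p = 1/11 ≈ 0.090909; existence CERTIFIED by the union bound.


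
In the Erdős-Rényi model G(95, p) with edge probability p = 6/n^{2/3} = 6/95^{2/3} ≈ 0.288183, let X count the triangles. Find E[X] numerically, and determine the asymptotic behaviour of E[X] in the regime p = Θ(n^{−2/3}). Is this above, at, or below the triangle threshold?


Number of potential triangles: C(95, 3) = 138415.
Each occurs with probability p³ ≈ (0.288183)³ ≈ 2.39335180e-02.
By linearity: E[X] = C(95, 3)·p³ ≈ 138415 · 2.39335180e-02 ≈ 3312.757895.
Since α = 2/3 < 1, p = c/n^{2/3} ≫ 1/n is above the triangle threshold p ~ 1/n. Asymptotically E[X] ~ (c³/6)·n^{3(1−α)} = (6³/6)·n^{1} → ∞; triangles are abundant w.h.p.

E[X] ≈ 3312.757895; in regime p = Θ(1/n^{2/3}) E[X] diverges (above the triangle threshold p ~ 1/n).


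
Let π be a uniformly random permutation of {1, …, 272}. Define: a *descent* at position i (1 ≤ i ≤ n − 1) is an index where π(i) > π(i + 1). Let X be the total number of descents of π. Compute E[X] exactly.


Write X = Σ X_I over i = 1, …, 271, with X_I the indicator of one descent.
There are 271 indicators.
For each fixed i, the pair (π(i), π(i+1)) is a uniformly random ordered pair of distinct values from {1, …, 272}; by symmetry P[π(i) > π(i+1)] = 1/2.
By linearity: E[X] = 271 · (1/2) = (272 − 1) · (1/2) = 271/2 ≈ 135.500.

E[X] = 271/2 = 135.500.


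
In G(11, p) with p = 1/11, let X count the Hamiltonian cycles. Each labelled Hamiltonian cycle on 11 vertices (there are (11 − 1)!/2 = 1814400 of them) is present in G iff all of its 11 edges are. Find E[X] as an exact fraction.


K_11 has (11 − 1)!/2 = 1814400 labelled Hamiltonian cycles.
For each such Hamiltonian cycle H, let X_H = 1 if all 11 edges of H are present in G. Then P[X_H = 1] = p^{11} = (1/11)^{11} = 1/285311670611.
By linearity of expectation: E[X] = Σ_H E[X_H] = 1814400 · p^{11} = 1814400 · 1/285311670611 = 1814400/285311670611.
Numerically: E[X] ≈ 6.3594e-06.

E[X] = 1814400 · (1/11)^{11} = 1814400/285311670611 ≈ 6.3594e-06.


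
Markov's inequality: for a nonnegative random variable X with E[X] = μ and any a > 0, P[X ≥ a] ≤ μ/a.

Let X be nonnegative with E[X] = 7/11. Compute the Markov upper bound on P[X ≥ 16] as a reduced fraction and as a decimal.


μ = E[X] = 7/11, a = 16.
Markov: P[X ≥ 16] ≤ μ/a = (7/11)/16 = 7/176.
Numerically: ≈ 0.0398.
(Since a = 16 > μ = 0.6364, the bound 7/176 is < 1 and informative.)

P[X ≥ 16] ≤ 7/176 ≈ 0.0398.
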